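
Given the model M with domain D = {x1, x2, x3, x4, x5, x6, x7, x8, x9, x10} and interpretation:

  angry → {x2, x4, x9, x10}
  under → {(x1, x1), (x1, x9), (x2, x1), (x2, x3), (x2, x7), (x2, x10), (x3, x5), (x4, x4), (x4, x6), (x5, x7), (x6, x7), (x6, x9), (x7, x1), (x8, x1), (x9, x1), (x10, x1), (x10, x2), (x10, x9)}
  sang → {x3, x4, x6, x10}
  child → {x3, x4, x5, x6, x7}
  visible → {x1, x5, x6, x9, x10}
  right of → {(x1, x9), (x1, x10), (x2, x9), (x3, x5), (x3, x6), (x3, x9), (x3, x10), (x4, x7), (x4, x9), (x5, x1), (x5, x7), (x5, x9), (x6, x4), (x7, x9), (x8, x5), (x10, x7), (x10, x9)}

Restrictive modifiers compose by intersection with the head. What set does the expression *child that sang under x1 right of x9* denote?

∅

⟦that sang⟧ = ⟦sang⟧ = {x3, x4, x6, x10}
⟦under x1⟧ = {x : ⟨x, x1⟩ ∈ ⟦under⟧} = {x1, x2, x7, x8, x9, x10}
⟦right of x9⟧ = {x : ⟨x, x9⟩ ∈ ⟦right of⟧} = {x1, x2, x3, x4, x5, x7, x10}
⟦child⟧ = {x3, x4, x5, x6, x7}
… ∩ ⟦that sang⟧ = {x3, x4, x5, x6, x7} ∩ {x3, x4, x6, x10} = {x3, x4, x6}
… ∩ ⟦under x1⟧ = {x3, x4, x6} ∩ {x1, x2, x7, x8, x9, x10} = ∅
… ∩ ⟦right of x9⟧ = ∅ ∩ {x1, x2, x3, x4, x5, x7, x10} = ∅
So ⟦child that sang under x1 right of x9⟧ = ∅.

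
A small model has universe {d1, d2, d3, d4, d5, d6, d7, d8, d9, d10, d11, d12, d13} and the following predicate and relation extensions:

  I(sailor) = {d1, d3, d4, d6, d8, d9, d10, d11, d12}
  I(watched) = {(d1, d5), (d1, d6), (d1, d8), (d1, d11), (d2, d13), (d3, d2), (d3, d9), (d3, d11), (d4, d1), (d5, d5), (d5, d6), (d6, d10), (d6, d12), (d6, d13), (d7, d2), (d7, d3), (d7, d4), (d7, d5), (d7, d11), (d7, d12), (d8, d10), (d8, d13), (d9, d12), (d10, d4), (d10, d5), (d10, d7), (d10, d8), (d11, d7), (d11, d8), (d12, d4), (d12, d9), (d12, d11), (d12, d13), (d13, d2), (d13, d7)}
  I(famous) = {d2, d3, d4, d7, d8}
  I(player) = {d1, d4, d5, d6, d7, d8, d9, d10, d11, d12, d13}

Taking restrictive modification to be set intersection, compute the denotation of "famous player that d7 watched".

{d4}

⟦that d7 watched⟧ = {x : ⟨d7, x⟩ ∈ ⟦watched⟧} = {d2, d3, d4, d5, d11, d12}
⟦player⟧ = {d1, d4, d5, d6, d7, d8, d9, d10, d11, d12, d13}
… ∩ ⟦that d7 watched⟧ = {d1, d4, d5, d6, d7, d8, d9, d10, d11, d12, d13} ∩ {d2, d3, d4, d5, d11, d12} = {d4, d5, d11, d12}
… ∩ ⟦famous⟧ = {d4, d5, d11, d12} ∩ {d2, d3, d4, d7, d8} = {d4}
So ⟦famous player that d7 watched⟧ = {d4}.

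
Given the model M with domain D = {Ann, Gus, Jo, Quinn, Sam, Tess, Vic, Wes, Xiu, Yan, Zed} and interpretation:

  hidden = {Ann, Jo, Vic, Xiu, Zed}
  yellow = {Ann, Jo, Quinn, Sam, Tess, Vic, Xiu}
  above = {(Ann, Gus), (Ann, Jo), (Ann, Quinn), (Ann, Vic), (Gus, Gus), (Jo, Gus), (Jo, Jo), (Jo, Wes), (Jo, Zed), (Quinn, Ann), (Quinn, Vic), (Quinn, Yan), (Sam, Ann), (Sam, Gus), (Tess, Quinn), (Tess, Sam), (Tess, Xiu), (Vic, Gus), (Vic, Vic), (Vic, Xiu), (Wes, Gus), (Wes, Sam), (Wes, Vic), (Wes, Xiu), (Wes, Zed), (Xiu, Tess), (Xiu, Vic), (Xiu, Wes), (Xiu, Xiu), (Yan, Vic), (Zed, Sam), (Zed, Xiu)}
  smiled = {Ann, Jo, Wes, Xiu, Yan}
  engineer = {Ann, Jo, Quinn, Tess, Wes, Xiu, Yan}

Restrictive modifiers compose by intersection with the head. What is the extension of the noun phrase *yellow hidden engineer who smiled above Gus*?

⟦who smiled⟧ = ⟦smiled⟧ = {Ann, Jo, Wes, Xiu, Yan}
⟦above Gus⟧ = {x : ⟨x, Gus⟩ ∈ ⟦above⟧} = {Ann, Gus, Jo, Sam, Vic, Wes}
⟦engineer⟧ = {Ann, Jo, Quinn, Tess, Wes, Xiu, Yan}
… ∩ ⟦who smiled⟧ = {Ann, Jo, Quinn, Tess, Wes, Xiu, Yan} ∩ {Ann, Jo, Wes, Xiu, Yan} = {Ann, Jo, Wes, Xiu, Yan}
… ∩ ⟦above Gus⟧ = {Ann, Jo, Wes, Xiu, Yan} ∩ {Ann, Gus, Jo, Sam, Vic, Wes} = {Ann, Jo, Wes}
… ∩ ⟦yellow⟧ = {Ann, Jo, Wes} ∩ {Ann, Jo, Quinn, Sam, Tess, Vic, Xiu} = {Ann, Jo}
… ∩ ⟦hidden⟧ = {Ann, Jo} ∩ {Ann, Jo, Vic, Xiu, Zed} = {Ann, Jo}
So ⟦yellow hidden engineer who smiled above Gus⟧ = {Ann, Jo}.

{Ann, Jo}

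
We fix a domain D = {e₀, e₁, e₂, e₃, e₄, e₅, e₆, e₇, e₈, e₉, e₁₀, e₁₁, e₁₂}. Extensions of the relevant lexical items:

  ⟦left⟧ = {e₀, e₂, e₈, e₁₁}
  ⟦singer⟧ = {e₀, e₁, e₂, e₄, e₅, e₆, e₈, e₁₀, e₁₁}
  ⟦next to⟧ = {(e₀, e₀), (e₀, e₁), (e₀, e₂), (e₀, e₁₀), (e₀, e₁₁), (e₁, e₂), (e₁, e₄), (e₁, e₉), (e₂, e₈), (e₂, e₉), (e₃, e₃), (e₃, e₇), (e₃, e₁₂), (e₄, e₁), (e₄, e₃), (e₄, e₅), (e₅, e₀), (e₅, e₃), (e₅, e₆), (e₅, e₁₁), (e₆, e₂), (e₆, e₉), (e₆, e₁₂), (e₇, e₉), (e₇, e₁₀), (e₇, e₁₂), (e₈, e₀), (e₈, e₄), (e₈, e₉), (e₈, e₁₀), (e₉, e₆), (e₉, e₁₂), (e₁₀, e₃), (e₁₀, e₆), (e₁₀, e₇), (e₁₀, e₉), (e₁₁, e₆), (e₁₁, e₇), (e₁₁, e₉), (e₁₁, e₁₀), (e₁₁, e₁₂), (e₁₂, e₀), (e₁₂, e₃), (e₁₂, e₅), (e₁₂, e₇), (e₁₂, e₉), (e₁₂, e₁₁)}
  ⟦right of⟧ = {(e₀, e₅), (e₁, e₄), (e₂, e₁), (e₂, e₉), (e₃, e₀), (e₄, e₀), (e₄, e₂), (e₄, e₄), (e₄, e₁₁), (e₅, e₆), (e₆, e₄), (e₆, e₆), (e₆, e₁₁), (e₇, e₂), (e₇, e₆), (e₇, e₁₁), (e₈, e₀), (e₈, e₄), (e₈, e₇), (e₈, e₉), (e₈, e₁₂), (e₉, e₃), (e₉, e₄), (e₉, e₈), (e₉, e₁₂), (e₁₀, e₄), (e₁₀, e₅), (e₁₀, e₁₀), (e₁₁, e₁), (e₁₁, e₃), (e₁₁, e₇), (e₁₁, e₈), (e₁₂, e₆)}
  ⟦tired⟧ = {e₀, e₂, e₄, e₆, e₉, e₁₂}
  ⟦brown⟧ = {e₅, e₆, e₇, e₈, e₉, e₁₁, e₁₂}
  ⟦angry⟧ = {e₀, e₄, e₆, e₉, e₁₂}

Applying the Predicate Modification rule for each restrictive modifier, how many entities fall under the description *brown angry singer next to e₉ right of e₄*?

⟦next to e₉⟧ = {x : ⟨x, e₉⟩ ∈ ⟦next to⟧} = {e₁, e₂, e₆, e₇, e₈, e₁₀, e₁₁, e₁₂}
⟦right of e₄⟧ = {x : ⟨x, e₄⟩ ∈ ⟦right of⟧} = {e₁, e₄, e₆, e₈, e₉, e₁₀}
⟦singer⟧ = {e₀, e₁, e₂, e₄, e₅, e₆, e₈, e₁₀, e₁₁}
… ∩ ⟦next to e₉⟧ = {e₀, e₁, e₂, e₄, e₅, e₆, e₈, e₁₀, e₁₁} ∩ {e₁, e₂, e₆, e₇, e₈, e₁₀, e₁₁, e₁₂} = {e₁, e₂, e₆, e₈, e₁₀, e₁₁}
… ∩ ⟦right of e₄⟧ = {e₁, e₂, e₆, e₈, e₁₀, e₁₁} ∩ {e₁, e₄, e₆, e₈, e₉, e₁₀} = {e₁, e₆, e₈, e₁₀}
… ∩ ⟦brown⟧ = {e₁, e₆, e₈, e₁₀} ∩ {e₅, e₆, e₇, e₈, e₉, e₁₁, e₁₂} = {e₆, e₈}
… ∩ ⟦angry⟧ = {e₆, e₈} ∩ {e₀, e₄, e₆, e₉, e₁₂} = {e₆}
⟦brown angry singer next to e₉ right of e₄⟧ = {e₆}, so the cardinality is 1.

1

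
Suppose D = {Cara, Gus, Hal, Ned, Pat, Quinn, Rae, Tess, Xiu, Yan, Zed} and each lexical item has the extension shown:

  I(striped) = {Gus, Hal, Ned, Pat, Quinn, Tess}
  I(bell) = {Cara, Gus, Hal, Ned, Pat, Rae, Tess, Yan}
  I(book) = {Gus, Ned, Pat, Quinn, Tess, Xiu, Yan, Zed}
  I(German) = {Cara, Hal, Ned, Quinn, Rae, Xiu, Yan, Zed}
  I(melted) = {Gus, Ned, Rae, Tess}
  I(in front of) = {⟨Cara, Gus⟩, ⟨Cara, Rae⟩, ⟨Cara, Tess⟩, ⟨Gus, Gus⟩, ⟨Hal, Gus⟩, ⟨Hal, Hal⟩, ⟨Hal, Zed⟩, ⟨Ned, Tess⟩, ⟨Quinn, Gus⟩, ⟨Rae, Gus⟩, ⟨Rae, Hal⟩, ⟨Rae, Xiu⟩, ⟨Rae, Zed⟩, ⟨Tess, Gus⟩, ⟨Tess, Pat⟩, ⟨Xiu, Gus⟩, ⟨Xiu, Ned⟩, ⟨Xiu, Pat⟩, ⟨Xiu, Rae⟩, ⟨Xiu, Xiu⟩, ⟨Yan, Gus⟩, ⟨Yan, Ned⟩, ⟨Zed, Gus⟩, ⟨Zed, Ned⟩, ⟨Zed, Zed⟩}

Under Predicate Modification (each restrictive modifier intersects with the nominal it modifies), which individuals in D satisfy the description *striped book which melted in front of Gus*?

⟦which melted⟧ = ⟦melted⟧ = {Gus, Ned, Rae, Tess}
⟦in front of Gus⟧ = {x : ⟨x, Gus⟩ ∈ ⟦in front of⟧} = {Cara, Gus, Hal, Quinn, Rae, Tess, Xiu, Yan, Zed}
⟦book⟧ = {Gus, Ned, Pat, Quinn, Tess, Xiu, Yan, Zed}
… ∩ ⟦which melted⟧ = {Gus, Ned, Pat, Quinn, Tess, Xiu, Yan, Zed} ∩ {Gus, Ned, Rae, Tess} = {Gus, Ned, Tess}
… ∩ ⟦in front of Gus⟧ = {Gus, Ned, Tess} ∩ {Cara, Gus, Hal, Quinn, Rae, Tess, Xiu, Yan, Zed} = {Gus, Tess}
… ∩ ⟦striped⟧ = {Gus, Tess} ∩ {Gus, Hal, Ned, Pat, Quinn, Tess} = {Gus, Tess}
So ⟦striped book which melted in front of Gus⟧ = {Gus, Tess}.

{Gus, Tess}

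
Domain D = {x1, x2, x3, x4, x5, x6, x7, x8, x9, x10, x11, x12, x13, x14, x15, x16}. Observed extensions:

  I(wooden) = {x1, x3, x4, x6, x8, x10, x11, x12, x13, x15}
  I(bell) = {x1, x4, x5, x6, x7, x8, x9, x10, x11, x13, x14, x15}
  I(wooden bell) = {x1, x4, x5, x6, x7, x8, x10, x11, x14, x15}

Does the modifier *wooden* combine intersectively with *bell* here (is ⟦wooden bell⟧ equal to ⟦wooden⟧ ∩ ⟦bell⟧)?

no

⟦wooden⟧ ∩ ⟦bell⟧ = {x1, x3, x4, x6, x8, x10, x11, x12, x13, x15} ∩ {x1, x4, x5, x6, x7, x8, x9, x10, x11, x13, x14, x15} = {x1, x4, x6, x8, x10, x11, x13, x15}
Observed ⟦wooden bell⟧ = {x1, x4, x5, x6, x7, x8, x10, x11, x14, x15}.
These differ, so the modifier is not intersective in this model.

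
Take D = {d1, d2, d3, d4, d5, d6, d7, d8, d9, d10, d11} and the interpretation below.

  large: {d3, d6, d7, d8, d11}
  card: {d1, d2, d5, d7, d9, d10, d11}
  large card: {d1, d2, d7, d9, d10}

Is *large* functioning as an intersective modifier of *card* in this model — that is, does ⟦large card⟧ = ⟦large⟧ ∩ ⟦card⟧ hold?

⟦large⟧ ∩ ⟦card⟧ = {d3, d6, d7, d8, d11} ∩ {d1, d2, d5, d7, d9, d10, d11} = {d7, d11}
Observed ⟦large card⟧ = {d1, d2, d7, d9, d10}.
These differ, so the modifier is not intersective in this model.

no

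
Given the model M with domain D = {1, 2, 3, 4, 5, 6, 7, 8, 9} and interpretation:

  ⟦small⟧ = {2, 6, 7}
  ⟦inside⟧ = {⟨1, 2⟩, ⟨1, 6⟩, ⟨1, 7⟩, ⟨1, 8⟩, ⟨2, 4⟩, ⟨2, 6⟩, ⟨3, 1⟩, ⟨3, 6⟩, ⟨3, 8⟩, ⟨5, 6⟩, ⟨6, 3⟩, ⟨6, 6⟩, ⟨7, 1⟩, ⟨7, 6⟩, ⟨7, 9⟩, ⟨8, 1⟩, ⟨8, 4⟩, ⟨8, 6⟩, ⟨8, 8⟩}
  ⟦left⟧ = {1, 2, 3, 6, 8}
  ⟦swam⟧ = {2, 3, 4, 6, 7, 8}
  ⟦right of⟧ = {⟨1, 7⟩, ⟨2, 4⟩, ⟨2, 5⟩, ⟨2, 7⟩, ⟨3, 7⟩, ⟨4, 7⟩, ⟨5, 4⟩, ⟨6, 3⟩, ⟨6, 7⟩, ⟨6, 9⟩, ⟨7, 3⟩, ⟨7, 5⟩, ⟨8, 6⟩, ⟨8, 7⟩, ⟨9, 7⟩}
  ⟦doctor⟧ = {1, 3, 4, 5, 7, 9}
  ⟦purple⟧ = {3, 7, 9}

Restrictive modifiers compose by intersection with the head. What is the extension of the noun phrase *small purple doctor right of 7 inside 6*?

{}

⟦right of 7⟧ = {x : ⟨x, 7⟩ ∈ ⟦right of⟧} = {1, 2, 3, 4, 6, 8, 9}
⟦inside 6⟧ = {x : ⟨x, 6⟩ ∈ ⟦inside⟧} = {1, 2, 3, 5, 6, 7, 8}
⟦doctor⟧ = {1, 3, 4, 5, 7, 9}
… ∩ ⟦right of 7⟧ = {1, 3, 4, 5, 7, 9} ∩ {1, 2, 3, 4, 6, 8, 9} = {1, 3, 4, 9}
… ∩ ⟦inside 6⟧ = {1, 3, 4, 9} ∩ {1, 2, 3, 5, 6, 7, 8} = {1, 3}
… ∩ ⟦small⟧ = {1, 3} ∩ {2, 6, 7} = ∅
… ∩ ⟦purple⟧ = ∅ ∩ {3, 7, 9} = ∅
So ⟦small purple doctor right of 7 inside 6⟧ = {}.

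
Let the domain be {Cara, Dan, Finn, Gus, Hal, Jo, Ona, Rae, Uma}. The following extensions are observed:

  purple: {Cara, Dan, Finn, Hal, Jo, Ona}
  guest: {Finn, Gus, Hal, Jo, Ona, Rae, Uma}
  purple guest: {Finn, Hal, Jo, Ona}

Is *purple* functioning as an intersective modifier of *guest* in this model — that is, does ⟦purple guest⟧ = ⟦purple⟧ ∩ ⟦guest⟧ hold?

⟦purple⟧ ∩ ⟦guest⟧ = {Cara, Dan, Finn, Hal, Jo, Ona} ∩ {Finn, Gus, Hal, Jo, Ona, Rae, Uma} = {Finn, Hal, Jo, Ona}
Observed ⟦purple guest⟧ = {Finn, Hal, Jo, Ona}.
These coincide, so the modifier is intersective here.

yes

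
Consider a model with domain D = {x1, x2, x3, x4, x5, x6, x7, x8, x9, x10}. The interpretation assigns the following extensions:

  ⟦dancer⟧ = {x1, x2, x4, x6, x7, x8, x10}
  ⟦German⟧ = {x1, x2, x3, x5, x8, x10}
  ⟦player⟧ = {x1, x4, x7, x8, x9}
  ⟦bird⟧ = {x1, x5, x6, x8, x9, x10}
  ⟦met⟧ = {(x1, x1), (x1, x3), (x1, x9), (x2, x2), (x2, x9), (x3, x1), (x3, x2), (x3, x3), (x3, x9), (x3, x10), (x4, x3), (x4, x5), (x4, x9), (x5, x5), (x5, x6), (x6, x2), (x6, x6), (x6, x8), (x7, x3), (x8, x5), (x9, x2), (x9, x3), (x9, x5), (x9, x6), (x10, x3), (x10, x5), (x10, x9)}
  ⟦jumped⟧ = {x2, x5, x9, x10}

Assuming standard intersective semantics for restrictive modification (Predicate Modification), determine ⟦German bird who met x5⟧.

{x5, x8, x10}

⟦who met x5⟧ = {x : ⟨x, x5⟩ ∈ ⟦met⟧} = {x4, x5, x8, x9, x10}
⟦bird⟧ = {x1, x5, x6, x8, x9, x10}
… ∩ ⟦who met x5⟧ = {x1, x5, x6, x8, x9, x10} ∩ {x4, x5, x8, x9, x10} = {x5, x8, x9, x10}
… ∩ ⟦German⟧ = {x5, x8, x9, x10} ∩ {x1, x2, x3, x5, x8, x10} = {x5, x8, x10}
So ⟦German bird who met x5⟧ = {x5, x8, x10}.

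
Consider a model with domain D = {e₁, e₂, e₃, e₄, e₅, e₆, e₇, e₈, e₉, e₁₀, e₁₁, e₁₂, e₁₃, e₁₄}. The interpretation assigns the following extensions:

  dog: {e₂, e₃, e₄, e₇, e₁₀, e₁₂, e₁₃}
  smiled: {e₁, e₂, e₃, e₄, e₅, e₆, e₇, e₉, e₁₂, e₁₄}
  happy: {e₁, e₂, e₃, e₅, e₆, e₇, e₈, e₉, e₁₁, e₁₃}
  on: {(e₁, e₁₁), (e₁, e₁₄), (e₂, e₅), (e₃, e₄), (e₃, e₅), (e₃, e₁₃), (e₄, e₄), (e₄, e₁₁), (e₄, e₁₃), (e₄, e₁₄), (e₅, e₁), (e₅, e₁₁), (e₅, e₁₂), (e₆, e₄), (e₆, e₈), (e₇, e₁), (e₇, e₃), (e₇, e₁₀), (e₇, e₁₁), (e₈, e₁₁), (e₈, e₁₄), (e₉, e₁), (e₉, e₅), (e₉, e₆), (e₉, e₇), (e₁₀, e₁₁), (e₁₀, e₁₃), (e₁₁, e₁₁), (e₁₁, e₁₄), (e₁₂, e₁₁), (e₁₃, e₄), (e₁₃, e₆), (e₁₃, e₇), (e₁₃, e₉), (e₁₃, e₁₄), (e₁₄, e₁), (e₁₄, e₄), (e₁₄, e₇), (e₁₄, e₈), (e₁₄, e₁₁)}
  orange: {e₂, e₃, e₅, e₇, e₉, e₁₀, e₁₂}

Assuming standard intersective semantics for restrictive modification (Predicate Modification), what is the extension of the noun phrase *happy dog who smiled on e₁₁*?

{e₇}

⟦who smiled⟧ = ⟦smiled⟧ = {e₁, e₂, e₃, e₄, e₅, e₆, e₇, e₉, e₁₂, e₁₄}
⟦on e₁₁⟧ = {x : ⟨x, e₁₁⟩ ∈ ⟦on⟧} = {e₁, e₄, e₅, e₇, e₈, e₁₀, e₁₁, e₁₂, e₁₄}
⟦dog⟧ = {e₂, e₃, e₄, e₇, e₁₀, e₁₂, e₁₃}
… ∩ ⟦who smiled⟧ = {e₂, e₃, e₄, e₇, e₁₀, e₁₂, e₁₃} ∩ {e₁, e₂, e₃, e₄, e₅, e₆, e₇, e₉, e₁₂, e₁₄} = {e₂, e₃, e₄, e₇, e₁₂}
… ∩ ⟦on e₁₁⟧ = {e₂, e₃, e₄, e₇, e₁₂} ∩ {e₁, e₄, e₅, e₇, e₈, e₁₀, e₁₁, e₁₂, e₁₄} = {e₄, e₇, e₁₂}
… ∩ ⟦happy⟧ = {e₄, e₇, e₁₂} ∩ {e₁, e₂, e₃, e₅, e₆, e₇, e₈, e₉, e₁₁, e₁₃} = {e₇}
So ⟦happy dog who smiled on e₁₁⟧ = {e₇}.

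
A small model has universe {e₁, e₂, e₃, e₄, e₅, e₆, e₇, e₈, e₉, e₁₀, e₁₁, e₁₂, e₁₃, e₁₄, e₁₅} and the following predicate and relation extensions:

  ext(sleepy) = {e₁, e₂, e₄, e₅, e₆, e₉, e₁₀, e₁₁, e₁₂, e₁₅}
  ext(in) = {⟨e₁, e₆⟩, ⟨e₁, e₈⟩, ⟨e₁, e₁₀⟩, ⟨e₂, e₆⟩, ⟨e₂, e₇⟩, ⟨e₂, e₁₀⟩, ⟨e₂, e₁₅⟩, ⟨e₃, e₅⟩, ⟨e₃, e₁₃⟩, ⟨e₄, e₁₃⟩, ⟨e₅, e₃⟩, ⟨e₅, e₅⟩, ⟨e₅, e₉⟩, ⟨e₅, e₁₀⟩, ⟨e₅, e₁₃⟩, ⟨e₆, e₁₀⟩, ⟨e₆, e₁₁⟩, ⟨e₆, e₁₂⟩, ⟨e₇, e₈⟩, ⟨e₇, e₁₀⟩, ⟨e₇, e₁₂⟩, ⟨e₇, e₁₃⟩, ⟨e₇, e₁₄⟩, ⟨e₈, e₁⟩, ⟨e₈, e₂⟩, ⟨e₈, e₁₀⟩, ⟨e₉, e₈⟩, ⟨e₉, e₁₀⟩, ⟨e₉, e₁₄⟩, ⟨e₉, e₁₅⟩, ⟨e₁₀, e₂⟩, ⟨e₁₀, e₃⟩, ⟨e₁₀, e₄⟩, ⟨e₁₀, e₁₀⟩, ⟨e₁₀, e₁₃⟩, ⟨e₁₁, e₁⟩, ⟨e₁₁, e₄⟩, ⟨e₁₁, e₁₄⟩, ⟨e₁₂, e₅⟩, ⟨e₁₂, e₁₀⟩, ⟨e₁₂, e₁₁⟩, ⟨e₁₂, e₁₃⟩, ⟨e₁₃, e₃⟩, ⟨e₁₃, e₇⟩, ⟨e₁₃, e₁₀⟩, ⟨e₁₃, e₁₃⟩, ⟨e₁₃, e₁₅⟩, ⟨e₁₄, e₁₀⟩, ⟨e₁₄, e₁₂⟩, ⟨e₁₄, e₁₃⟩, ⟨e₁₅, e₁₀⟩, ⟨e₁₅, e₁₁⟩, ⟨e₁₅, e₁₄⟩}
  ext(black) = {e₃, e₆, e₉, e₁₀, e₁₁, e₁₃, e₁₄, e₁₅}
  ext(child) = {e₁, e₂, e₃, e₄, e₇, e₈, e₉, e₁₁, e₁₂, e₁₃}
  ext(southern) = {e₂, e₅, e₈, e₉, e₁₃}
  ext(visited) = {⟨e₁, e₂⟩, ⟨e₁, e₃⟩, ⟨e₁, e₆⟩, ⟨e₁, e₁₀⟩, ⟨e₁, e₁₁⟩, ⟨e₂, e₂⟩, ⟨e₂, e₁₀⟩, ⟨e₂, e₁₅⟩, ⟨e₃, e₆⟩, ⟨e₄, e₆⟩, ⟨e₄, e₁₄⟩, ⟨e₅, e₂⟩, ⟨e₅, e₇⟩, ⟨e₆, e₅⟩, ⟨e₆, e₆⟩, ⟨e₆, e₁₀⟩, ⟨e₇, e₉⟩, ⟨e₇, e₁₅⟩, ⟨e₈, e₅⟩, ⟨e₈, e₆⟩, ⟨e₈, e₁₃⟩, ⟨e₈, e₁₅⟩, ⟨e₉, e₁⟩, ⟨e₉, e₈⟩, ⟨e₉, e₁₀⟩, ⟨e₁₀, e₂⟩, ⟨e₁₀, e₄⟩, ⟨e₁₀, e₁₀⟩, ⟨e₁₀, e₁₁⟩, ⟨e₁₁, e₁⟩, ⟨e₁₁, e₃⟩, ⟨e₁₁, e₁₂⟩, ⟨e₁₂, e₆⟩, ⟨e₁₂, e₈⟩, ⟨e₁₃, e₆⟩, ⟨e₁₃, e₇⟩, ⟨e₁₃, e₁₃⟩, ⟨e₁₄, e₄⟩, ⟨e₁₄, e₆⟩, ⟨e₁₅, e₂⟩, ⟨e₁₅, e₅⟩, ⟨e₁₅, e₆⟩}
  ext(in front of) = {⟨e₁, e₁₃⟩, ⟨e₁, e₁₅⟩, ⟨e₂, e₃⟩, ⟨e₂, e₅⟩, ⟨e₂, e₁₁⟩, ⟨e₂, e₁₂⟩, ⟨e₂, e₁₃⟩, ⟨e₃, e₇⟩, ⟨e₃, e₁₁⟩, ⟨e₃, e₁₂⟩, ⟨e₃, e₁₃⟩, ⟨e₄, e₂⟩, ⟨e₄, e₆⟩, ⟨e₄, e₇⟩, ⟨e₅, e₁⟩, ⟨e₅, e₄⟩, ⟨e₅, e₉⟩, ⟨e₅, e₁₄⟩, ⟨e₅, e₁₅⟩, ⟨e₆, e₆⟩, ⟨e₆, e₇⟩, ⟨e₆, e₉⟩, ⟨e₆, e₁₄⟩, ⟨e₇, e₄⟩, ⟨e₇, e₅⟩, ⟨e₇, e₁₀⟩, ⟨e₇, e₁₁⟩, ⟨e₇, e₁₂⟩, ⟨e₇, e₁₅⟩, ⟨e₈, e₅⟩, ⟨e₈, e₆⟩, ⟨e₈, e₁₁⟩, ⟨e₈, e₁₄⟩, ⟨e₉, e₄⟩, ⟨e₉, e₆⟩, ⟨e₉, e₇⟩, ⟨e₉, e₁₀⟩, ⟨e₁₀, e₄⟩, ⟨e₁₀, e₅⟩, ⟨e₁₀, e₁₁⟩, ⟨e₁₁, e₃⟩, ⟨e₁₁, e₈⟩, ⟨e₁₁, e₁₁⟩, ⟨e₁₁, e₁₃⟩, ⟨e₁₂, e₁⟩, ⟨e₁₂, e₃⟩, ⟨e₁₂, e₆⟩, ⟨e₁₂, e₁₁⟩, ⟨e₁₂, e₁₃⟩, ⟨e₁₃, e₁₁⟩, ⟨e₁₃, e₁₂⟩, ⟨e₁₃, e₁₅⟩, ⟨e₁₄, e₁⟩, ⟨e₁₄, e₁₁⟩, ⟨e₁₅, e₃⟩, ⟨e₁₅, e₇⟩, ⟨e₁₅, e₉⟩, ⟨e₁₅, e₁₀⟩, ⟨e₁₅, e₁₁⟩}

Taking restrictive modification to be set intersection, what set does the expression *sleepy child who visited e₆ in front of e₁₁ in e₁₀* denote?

⟦who visited e₆⟧ = {x : ⟨x, e₆⟩ ∈ ⟦visited⟧} = {e₁, e₃, e₄, e₆, e₈, e₁₂, e₁₃, e₁₄, e₁₅}
⟦in front of e₁₁⟧ = {x : ⟨x, e₁₁⟩ ∈ ⟦in front of⟧} = {e₂, e₃, e₇, e₈, e₁₀, e₁₁, e₁₂, e₁₃, e₁₄, e₁₅}
⟦in e₁₀⟧ = {x : ⟨x, e₁₀⟩ ∈ ⟦in⟧} = {e₁, e₂, e₅, e₆, e₇, e₈, e₉, e₁₀, e₁₂, e₁₃, e₁₄, e₁₅}
⟦child⟧ = {e₁, e₂, e₃, e₄, e₇, e₈, e₉, e₁₁, e₁₂, e₁₃}
… ∩ ⟦who visited e₆⟧ = {e₁, e₂, e₃, e₄, e₇, e₈, e₉, e₁₁, e₁₂, e₁₃} ∩ {e₁, e₃, e₄, e₆, e₈, e₁₂, e₁₃, e₁₄, e₁₅} = {e₁, e₃, e₄, e₈, e₁₂, e₁₃}
… ∩ ⟦in front of e₁₁⟧ = {e₁, e₃, e₄, e₈, e₁₂, e₁₃} ∩ {e₂, e₃, e₇, e₈, e₁₀, e₁₁, e₁₂, e₁₃, e₁₄, e₁₅} = {e₃, e₈, e₁₂, e₁₃}
… ∩ ⟦in e₁₀⟧ = {e₃, e₈, e₁₂, e₁₃} ∩ {e₁, e₂, e₅, e₆, e₇, e₈, e₉, e₁₀, e₁₂, e₁₃, e₁₄, e₁₅} = {e₈, e₁₂, e₁₃}
… ∩ ⟦sleepy⟧ = {e₈, e₁₂, e₁₃} ∩ {e₁, e₂, e₄, e₅, e₆, e₉, e₁₀, e₁₁, e₁₂, e₁₅} = {e₁₂}
So ⟦sleepy child who visited e₆ in front of e₁₁ in e₁₀⟧ = {e₁₂}.

{e₁₂}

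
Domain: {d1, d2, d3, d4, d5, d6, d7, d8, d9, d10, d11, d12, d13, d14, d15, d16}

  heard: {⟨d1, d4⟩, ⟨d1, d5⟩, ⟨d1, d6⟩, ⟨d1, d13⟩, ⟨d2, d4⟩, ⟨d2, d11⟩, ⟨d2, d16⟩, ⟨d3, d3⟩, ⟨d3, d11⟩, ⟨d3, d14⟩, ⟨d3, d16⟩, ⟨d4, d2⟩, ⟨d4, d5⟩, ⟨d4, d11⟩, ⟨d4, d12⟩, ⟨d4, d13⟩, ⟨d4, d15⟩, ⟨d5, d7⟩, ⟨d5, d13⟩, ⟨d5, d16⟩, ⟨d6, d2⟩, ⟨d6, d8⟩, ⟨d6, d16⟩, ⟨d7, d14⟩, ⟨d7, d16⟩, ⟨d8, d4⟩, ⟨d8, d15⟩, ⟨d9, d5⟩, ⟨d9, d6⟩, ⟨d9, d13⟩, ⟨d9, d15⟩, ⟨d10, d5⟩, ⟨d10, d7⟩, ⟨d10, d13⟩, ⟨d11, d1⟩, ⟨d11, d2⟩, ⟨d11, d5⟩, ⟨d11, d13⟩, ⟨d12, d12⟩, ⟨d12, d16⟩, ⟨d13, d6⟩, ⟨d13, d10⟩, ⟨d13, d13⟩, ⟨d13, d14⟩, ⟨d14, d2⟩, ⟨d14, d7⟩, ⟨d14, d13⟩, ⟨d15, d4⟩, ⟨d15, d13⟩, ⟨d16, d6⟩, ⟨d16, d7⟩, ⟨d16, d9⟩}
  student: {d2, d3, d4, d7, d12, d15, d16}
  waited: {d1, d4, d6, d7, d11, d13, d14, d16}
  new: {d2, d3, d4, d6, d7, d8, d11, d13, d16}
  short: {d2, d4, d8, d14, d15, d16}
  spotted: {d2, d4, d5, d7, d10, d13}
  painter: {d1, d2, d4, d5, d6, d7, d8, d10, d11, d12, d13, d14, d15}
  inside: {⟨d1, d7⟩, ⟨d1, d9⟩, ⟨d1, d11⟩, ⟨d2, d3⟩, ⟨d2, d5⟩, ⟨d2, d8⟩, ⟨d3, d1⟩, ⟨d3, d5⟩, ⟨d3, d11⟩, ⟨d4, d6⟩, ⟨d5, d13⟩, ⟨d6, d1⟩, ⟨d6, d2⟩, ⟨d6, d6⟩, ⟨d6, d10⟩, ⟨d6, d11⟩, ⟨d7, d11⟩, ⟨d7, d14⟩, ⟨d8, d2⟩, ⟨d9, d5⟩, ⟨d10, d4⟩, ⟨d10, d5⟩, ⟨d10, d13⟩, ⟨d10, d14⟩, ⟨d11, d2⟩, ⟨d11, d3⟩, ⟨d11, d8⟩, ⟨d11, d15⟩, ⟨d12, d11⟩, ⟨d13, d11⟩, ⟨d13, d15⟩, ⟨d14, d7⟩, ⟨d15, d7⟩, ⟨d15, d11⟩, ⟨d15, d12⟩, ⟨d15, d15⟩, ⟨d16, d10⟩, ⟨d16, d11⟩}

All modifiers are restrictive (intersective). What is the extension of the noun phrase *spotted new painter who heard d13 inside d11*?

{d13}

⟦who heard d13⟧ = {x : ⟨x, d13⟩ ∈ ⟦heard⟧} = {d1, d4, d5, d9, d10, d11, d13, d14, d15}
⟦inside d11⟧ = {x : ⟨x, d11⟩ ∈ ⟦inside⟧} = {d1, d3, d6, d7, d12, d13, d15, d16}
⟦painter⟧ = {d1, d2, d4, d5, d6, d7, d8, d10, d11, d12, d13, d14, d15}
… ∩ ⟦who heard d13⟧ = {d1, d2, d4, d5, d6, d7, d8, d10, d11, d12, d13, d14, d15} ∩ {d1, d4, d5, d9, d10, d11, d13, d14, d15} = {d1, d4, d5, d10, d11, d13, d14, d15}
… ∩ ⟦inside d11⟧ = {d1, d4, d5, d10, d11, d13, d14, d15} ∩ {d1, d3, d6, d7, d12, d13, d15, d16} = {d1, d13, d15}
… ∩ ⟦spotted⟧ = {d1, d13, d15} ∩ {d2, d4, d5, d7, d10, d13} = {d13}
… ∩ ⟦new⟧ = {d13} ∩ {d2, d3, d4, d6, d7, d8, d11, d13, d16} = {d13}
So ⟦spotted new painter who heard d13 inside d11⟧ = {d13}.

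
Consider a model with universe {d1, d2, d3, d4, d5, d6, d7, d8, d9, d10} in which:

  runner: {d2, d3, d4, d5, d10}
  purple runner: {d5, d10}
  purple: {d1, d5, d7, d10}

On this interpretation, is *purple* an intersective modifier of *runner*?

⟦purple⟧ ∩ ⟦runner⟧ = {d1, d5, d7, d10} ∩ {d2, d3, d4, d5, d10} = {d5, d10}
Observed ⟦purple runner⟧ = {d5, d10}.
These coincide, so the modifier is intersective here.

yes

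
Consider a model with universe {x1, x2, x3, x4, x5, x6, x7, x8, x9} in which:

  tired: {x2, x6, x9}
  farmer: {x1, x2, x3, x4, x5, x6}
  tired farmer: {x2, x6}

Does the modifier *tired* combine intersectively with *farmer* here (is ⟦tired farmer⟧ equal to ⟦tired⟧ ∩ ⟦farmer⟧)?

yes

⟦tired⟧ ∩ ⟦farmer⟧ = {x2, x6, x9} ∩ {x1, x2, x3, x4, x5, x6} = {x2, x6}
Observed ⟦tired farmer⟧ = {x2, x6}.
These coincide, so the modifier is intersective here.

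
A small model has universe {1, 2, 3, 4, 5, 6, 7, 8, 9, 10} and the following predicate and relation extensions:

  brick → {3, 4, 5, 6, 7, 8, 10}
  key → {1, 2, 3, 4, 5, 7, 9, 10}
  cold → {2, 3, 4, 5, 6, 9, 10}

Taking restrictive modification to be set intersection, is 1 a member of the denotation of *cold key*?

no

⟦key⟧ = {1, 2, 3, 4, 5, 7, 9, 10}
… ∩ ⟦cold⟧ = {1, 2, 3, 4, 5, 7, 9, 10} ∩ {2, 3, 4, 5, 6, 9, 10} = {2, 3, 4, 5, 9, 10}
⟦cold key⟧ = {2, 3, 4, 5, 9, 10}; 1 ∉ this set.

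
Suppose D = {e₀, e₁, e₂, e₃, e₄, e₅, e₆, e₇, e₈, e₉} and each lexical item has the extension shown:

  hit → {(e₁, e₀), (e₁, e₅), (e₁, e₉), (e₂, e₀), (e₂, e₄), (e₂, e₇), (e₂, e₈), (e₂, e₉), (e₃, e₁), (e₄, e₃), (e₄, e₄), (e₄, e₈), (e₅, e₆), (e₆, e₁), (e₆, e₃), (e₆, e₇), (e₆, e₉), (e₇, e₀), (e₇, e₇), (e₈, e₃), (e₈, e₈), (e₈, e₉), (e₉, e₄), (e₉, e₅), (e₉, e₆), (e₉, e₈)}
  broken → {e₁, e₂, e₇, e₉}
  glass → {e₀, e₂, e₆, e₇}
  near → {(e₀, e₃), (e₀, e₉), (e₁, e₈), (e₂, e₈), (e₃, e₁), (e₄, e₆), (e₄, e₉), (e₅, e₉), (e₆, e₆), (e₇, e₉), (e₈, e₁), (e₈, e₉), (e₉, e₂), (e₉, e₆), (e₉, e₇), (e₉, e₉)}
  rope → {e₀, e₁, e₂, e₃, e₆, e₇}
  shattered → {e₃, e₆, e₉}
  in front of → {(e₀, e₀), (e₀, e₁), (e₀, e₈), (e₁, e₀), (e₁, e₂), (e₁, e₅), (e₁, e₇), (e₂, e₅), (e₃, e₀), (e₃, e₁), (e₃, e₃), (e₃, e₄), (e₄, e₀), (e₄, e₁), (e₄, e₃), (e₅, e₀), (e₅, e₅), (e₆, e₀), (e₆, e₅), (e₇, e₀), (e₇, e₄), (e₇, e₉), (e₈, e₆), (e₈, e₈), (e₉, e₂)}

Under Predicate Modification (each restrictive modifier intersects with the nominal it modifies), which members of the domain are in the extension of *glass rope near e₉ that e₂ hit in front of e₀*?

⟦near e₉⟧ = {x : ⟨x, e₉⟩ ∈ ⟦near⟧} = {e₀, e₄, e₅, e₇, e₈, e₉}
⟦that e₂ hit⟧ = {x : ⟨e₂, x⟩ ∈ ⟦hit⟧} = {e₀, e₄, e₇, e₈, e₉}
⟦in front of e₀⟧ = {x : ⟨x, e₀⟩ ∈ ⟦in front of⟧} = {e₀, e₁, e₃, e₄, e₅, e₆, e₇}
⟦rope⟧ = {e₀, e₁, e₂, e₃, e₆, e₇}
… ∩ ⟦near e₉⟧ = {e₀, e₁, e₂, e₃, e₆, e₇} ∩ {e₀, e₄, e₅, e₇, e₈, e₉} = {e₀, e₇}
… ∩ ⟦that e₂ hit⟧ = {e₀, e₇} ∩ {e₀, e₄, e₇, e₈, e₉} = {e₀, e₇}
… ∩ ⟦in front of e₀⟧ = {e₀, e₇} ∩ {e₀, e₁, e₃, e₄, e₅, e₆, e₇} = {e₀, e₇}
… ∩ ⟦glass⟧ = {e₀, e₇} ∩ {e₀, e₂, e₆, e₇} = {e₀, e₇}
So ⟦glass rope near e₉ that e₂ hit in front of e₀⟧ = {e₀, e₇}.

{e₀, e₇}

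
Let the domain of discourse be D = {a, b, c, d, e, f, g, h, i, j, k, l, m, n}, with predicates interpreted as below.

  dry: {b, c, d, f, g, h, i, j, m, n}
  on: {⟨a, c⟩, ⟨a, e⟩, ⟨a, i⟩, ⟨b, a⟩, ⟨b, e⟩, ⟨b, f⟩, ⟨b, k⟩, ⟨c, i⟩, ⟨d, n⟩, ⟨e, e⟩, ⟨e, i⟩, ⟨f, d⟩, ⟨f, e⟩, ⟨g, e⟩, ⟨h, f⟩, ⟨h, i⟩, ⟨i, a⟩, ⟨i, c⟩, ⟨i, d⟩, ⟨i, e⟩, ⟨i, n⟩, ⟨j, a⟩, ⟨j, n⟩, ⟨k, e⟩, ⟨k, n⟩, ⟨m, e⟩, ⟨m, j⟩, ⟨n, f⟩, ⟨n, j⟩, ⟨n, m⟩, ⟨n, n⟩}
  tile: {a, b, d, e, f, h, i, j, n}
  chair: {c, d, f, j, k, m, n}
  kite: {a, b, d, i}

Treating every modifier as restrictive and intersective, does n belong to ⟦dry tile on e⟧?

no

⟦on e⟧ = {x : ⟨x, e⟩ ∈ ⟦on⟧} = {a, b, e, f, g, i, k, m}
⟦tile⟧ = {a, b, d, e, f, h, i, j, n}
… ∩ ⟦on e⟧ = {a, b, d, e, f, h, i, j, n} ∩ {a, b, e, f, g, i, k, m} = {a, b, e, f, i}
… ∩ ⟦dry⟧ = {a, b, e, f, i} ∩ {b, c, d, f, g, h, i, j, m, n} = {b, f, i}
⟦dry tile on e⟧ = {b, f, i}; n ∉ this set.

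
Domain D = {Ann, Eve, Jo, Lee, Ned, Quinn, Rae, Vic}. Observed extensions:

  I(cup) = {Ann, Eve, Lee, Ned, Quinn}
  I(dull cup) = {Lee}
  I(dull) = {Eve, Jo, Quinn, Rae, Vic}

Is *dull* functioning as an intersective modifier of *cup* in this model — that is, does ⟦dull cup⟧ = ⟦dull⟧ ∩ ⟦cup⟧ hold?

no

⟦dull⟧ ∩ ⟦cup⟧ = {Eve, Jo, Quinn, Rae, Vic} ∩ {Ann, Eve, Lee, Ned, Quinn} = {Eve, Quinn}
Observed ⟦dull cup⟧ = {Lee}.
These differ, so the modifier is not intersective in this model.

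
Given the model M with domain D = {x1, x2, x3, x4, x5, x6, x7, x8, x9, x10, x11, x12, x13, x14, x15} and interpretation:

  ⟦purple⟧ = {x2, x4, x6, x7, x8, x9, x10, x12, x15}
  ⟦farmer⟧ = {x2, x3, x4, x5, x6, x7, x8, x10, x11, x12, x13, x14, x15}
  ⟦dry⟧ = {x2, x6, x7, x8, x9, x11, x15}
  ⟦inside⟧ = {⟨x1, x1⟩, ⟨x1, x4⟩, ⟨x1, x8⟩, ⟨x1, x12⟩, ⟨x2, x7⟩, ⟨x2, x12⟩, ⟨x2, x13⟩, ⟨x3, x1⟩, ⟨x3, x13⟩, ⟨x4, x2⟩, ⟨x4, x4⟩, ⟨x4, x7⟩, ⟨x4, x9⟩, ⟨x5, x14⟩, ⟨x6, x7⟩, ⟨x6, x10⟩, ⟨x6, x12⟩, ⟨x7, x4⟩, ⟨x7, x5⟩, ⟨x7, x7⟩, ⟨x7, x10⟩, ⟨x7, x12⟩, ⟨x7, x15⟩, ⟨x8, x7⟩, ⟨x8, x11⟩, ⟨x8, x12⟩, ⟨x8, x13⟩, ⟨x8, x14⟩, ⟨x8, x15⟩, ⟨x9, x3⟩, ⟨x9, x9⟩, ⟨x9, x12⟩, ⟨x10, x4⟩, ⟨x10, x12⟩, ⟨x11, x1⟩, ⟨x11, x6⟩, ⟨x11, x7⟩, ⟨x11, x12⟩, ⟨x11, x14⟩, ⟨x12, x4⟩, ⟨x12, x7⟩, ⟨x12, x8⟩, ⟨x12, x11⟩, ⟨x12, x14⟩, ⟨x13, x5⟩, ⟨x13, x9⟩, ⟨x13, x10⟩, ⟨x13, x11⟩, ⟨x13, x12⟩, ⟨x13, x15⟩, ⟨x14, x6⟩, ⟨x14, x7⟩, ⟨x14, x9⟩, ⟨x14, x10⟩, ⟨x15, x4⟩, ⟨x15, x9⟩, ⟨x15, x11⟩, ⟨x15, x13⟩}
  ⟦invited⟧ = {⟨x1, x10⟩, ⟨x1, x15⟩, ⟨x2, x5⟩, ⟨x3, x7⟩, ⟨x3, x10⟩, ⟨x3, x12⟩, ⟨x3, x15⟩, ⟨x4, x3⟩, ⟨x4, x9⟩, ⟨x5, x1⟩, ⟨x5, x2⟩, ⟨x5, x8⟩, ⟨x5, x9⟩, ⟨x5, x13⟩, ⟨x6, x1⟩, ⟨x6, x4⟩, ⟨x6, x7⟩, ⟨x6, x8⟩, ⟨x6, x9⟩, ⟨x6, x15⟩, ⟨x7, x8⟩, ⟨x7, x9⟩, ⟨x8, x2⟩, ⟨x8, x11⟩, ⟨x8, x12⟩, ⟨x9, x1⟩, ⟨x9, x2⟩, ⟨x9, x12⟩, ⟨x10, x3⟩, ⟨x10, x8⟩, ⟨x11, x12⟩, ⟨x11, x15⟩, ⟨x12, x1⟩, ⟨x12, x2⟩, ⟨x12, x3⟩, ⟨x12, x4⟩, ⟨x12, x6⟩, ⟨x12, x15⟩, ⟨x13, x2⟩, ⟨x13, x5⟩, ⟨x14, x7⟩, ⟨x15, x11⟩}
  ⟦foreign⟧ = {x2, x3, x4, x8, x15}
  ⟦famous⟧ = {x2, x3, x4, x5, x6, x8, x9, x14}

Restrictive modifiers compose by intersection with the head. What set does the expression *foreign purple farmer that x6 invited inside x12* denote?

⟦that x6 invited⟧ = {x : ⟨x6, x⟩ ∈ ⟦invited⟧} = {x1, x4, x7, x8, x9, x15}
⟦inside x12⟧ = {x : ⟨x, x12⟩ ∈ ⟦inside⟧} = {x1, x2, x6, x7, x8, x9, x10, x11, x13}
⟦farmer⟧ = {x2, x3, x4, x5, x6, x7, x8, x10, x11, x12, x13, x14, x15}
… ∩ ⟦that x6 invited⟧ = {x2, x3, x4, x5, x6, x7, x8, x10, x11, x12, x13, x14, x15} ∩ {x1, x4, x7, x8, x9, x15} = {x4, x7, x8, x15}
… ∩ ⟦inside x12⟧ = {x4, x7, x8, x15} ∩ {x1, x2, x6, x7, x8, x9, x10, x11, x13} = {x7, x8}
… ∩ ⟦foreign⟧ = {x7, x8} ∩ {x2, x3, x4, x8, x15} = {x8}
… ∩ ⟦purple⟧ = {x8} ∩ {x2, x4, x6, x7, x8, x9, x10, x12, x15} = {x8}
So ⟦foreign purple farmer that x6 invited inside x12⟧ = {x8}.

{x8}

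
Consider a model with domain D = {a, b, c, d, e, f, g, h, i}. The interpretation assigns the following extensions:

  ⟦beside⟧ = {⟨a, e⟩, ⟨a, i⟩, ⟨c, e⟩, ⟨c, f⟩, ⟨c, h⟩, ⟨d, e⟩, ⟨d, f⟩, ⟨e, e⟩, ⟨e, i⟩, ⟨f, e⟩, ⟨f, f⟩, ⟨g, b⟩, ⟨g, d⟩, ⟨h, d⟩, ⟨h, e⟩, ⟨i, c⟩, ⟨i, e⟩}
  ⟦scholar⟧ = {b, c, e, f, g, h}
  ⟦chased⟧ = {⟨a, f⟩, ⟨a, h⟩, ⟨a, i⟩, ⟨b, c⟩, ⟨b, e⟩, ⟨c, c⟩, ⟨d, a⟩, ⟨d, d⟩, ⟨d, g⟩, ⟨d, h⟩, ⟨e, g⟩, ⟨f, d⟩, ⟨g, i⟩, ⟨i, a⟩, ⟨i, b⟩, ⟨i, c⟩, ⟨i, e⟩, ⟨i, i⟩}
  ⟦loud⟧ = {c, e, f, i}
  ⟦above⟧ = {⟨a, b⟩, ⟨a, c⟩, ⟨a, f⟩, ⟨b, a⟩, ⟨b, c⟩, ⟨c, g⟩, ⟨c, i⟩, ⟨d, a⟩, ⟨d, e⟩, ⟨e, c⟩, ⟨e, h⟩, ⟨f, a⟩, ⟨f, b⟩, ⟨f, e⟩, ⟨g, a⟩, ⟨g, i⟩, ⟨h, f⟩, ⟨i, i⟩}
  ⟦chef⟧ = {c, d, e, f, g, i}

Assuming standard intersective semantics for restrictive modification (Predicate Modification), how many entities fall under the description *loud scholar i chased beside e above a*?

0

⟦i chased⟧ = {x : ⟨i, x⟩ ∈ ⟦chased⟧} = {a, b, c, e, i}
⟦beside e⟧ = {x : ⟨x, e⟩ ∈ ⟦beside⟧} = {a, c, d, e, f, h, i}
⟦above a⟧ = {x : ⟨x, a⟩ ∈ ⟦above⟧} = {b, d, f, g}
⟦scholar⟧ = {b, c, e, f, g, h}
… ∩ ⟦i chased⟧ = {b, c, e, f, g, h} ∩ {a, b, c, e, i} = {b, c, e}
… ∩ ⟦beside e⟧ = {b, c, e} ∩ {a, c, d, e, f, h, i} = {c, e}
… ∩ ⟦above a⟧ = {c, e} ∩ {b, d, f, g} = ∅
… ∩ ⟦loud⟧ = ∅ ∩ {c, e, f, i} = ∅
⟦loud scholar i chased beside e above a⟧ = ∅, so the cardinality is 0.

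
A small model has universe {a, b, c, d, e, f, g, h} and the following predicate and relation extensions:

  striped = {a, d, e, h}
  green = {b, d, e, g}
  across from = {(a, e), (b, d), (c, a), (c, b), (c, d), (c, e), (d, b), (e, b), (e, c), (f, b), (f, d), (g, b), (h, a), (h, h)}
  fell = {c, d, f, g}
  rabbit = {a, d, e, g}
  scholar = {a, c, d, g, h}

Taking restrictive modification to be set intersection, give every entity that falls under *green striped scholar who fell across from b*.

{d}

⟦who fell⟧ = ⟦fell⟧ = {c, d, f, g}
⟦across from b⟧ = {x : ⟨x, b⟩ ∈ ⟦across from⟧} = {c, d, e, f, g}
⟦scholar⟧ = {a, c, d, g, h}
… ∩ ⟦who fell⟧ = {a, c, d, g, h} ∩ {c, d, f, g} = {c, d, g}
… ∩ ⟦across from b⟧ = {c, d, g} ∩ {c, d, e, f, g} = {c, d, g}
… ∩ ⟦green⟧ = {c, d, g} ∩ {b, d, e, g} = {d, g}
… ∩ ⟦striped⟧ = {d, g} ∩ {a, d, e, h} = {d}
So ⟦green striped scholar who fell across from b⟧ = {d}.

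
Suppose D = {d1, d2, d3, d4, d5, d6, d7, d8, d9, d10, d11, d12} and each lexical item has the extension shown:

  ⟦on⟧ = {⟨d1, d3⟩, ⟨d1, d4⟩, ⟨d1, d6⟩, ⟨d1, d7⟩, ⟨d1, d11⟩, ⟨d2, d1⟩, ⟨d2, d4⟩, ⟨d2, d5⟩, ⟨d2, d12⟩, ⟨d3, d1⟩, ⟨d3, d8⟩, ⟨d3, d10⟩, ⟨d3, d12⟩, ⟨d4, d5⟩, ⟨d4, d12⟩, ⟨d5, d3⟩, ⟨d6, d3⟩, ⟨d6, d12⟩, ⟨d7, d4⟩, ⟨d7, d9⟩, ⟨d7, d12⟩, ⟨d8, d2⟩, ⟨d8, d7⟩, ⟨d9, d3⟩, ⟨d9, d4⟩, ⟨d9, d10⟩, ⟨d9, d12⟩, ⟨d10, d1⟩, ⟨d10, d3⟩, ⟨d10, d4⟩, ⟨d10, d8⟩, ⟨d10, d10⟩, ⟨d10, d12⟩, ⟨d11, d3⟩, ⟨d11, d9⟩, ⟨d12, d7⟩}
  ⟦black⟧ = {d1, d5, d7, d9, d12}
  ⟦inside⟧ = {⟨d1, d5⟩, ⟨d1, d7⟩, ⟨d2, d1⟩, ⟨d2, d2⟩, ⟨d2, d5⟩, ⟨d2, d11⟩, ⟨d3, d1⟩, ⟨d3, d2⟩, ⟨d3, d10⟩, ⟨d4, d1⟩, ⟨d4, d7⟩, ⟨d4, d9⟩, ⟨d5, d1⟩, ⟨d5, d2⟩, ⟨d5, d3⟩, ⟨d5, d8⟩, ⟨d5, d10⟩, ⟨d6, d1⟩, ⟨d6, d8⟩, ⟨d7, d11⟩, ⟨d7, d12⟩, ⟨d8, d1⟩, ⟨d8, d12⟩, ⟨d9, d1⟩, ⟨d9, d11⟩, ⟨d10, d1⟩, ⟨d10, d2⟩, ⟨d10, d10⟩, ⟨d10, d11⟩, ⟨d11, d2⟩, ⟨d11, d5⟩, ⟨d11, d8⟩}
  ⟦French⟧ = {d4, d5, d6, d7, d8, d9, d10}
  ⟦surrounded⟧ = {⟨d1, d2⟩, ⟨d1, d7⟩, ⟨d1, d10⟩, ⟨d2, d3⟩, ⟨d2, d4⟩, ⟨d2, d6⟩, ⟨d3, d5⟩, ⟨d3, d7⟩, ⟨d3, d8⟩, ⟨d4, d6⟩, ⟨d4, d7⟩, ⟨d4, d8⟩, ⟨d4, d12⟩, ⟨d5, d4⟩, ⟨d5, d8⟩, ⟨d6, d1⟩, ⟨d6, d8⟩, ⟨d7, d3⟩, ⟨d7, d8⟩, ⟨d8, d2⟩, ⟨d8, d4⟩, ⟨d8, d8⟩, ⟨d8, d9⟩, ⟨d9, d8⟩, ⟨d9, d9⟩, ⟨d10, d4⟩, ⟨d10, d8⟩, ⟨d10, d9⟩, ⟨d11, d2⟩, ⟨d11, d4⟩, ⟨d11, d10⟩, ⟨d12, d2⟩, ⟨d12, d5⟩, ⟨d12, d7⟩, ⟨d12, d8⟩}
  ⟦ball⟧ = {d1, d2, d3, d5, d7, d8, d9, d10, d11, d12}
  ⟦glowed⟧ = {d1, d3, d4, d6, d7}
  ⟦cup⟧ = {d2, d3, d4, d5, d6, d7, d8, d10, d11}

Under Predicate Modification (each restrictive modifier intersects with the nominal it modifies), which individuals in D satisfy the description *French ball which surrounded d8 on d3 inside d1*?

{d5, d9, d10}

⟦which surrounded d8⟧ = {x : ⟨x, d8⟩ ∈ ⟦surrounded⟧} = {d3, d4, d5, d6, d7, d8, d9, d10, d12}
⟦on d3⟧ = {x : ⟨x, d3⟩ ∈ ⟦on⟧} = {d1, d5, d6, d9, d10, d11}
⟦inside d1⟧ = {x : ⟨x, d1⟩ ∈ ⟦inside⟧} = {d2, d3, d4, d5, d6, d8, d9, d10}
⟦ball⟧ = {d1, d2, d3, d5, d7, d8, d9, d10, d11, d12}
… ∩ ⟦which surrounded d8⟧ = {d1, d2, d3, d5, d7, d8, d9, d10, d11, d12} ∩ {d3, d4, d5, d6, d7, d8, d9, d10, d12} = {d3, d5, d7, d8, d9, d10, d12}
… ∩ ⟦on d3⟧ = {d3, d5, d7, d8, d9, d10, d12} ∩ {d1, d5, d6, d9, d10, d11} = {d5, d9, d10}
… ∩ ⟦inside d1⟧ = {d5, d9, d10} ∩ {d2, d3, d4, d5, d6, d8, d9, d10} = {d5, d9, d10}
… ∩ ⟦French⟧ = {d5, d9, d10} ∩ {d4, d5, d6, d7, d8, d9, d10} = {d5, d9, d10}
So ⟦French ball which surrounded d8 on d3 inside d1⟧ = {d5, d9, d10}.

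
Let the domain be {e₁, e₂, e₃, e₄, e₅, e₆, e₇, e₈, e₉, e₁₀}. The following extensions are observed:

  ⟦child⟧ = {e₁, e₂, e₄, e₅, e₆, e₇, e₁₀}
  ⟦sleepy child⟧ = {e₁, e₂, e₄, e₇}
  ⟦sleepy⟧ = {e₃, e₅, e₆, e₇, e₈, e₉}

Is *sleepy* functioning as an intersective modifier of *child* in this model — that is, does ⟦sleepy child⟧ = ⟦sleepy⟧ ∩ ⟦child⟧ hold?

no

⟦sleepy⟧ ∩ ⟦child⟧ = {e₃, e₅, e₆, e₇, e₈, e₉} ∩ {e₁, e₂, e₄, e₅, e₆, e₇, e₁₀} = {e₅, e₆, e₇}
Observed ⟦sleepy child⟧ = {e₁, e₂, e₄, e₇}.
These differ, so the modifier is not intersective in this model.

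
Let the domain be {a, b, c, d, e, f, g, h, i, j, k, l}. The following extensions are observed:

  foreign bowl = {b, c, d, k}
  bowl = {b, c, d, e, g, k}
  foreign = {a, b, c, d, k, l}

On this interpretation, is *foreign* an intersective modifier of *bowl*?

yes

⟦foreign⟧ ∩ ⟦bowl⟧ = {a, b, c, d, k, l} ∩ {b, c, d, e, g, k} = {b, c, d, k}
Observed ⟦foreign bowl⟧ = {b, c, d, k}.
These coincide, so the modifier is intersective here.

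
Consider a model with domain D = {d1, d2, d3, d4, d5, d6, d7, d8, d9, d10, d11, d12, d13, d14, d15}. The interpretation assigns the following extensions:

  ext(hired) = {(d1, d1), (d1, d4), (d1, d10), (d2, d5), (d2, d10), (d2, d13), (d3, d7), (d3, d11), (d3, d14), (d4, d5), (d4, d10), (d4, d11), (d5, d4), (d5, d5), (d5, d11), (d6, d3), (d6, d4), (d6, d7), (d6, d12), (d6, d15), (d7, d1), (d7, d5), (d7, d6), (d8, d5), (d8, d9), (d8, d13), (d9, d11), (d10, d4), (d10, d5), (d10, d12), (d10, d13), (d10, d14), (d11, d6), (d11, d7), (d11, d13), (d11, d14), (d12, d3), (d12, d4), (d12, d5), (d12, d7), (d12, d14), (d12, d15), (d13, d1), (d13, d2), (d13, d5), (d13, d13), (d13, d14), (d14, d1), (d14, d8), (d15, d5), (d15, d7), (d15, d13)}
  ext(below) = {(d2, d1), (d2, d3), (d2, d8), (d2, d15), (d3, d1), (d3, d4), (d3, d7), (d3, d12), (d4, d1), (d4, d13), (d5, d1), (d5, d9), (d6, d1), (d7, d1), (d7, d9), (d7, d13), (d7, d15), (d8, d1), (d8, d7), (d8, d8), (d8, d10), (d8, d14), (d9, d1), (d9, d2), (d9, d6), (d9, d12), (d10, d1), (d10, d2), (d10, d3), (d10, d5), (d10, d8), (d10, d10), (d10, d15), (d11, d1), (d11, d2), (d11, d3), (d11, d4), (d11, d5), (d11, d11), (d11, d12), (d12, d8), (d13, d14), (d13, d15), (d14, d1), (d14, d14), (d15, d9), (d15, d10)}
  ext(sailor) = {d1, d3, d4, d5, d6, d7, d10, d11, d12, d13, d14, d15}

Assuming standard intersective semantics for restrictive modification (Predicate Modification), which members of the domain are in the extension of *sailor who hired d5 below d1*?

⟦who hired d5⟧ = {x : ⟨x, d5⟩ ∈ ⟦hired⟧} = {d2, d4, d5, d7, d8, d10, d12, d13, d15}
⟦below d1⟧ = {x : ⟨x, d1⟩ ∈ ⟦below⟧} = {d2, d3, d4, d5, d6, d7, d8, d9, d10, d11, d14}
⟦sailor⟧ = {d1, d3, d4, d5, d6, d7, d10, d11, d12, d13, d14, d15}
… ∩ ⟦who hired d5⟧ = {d1, d3, d4, d5, d6, d7, d10, d11, d12, d13, d14, d15} ∩ {d2, d4, d5, d7, d8, d10, d12, d13, d15} = {d4, d5, d7, d10, d12, d13, d15}
… ∩ ⟦below d1⟧ = {d4, d5, d7, d10, d12, d13, d15} ∩ {d2, d3, d4, d5, d6, d7, d8, d9, d10, d11, d14} = {d4, d5, d7, d10}
So ⟦sailor who hired d5 below d1⟧ = {d4, d5, d7, d10}.

{d4, d5, d7, d10}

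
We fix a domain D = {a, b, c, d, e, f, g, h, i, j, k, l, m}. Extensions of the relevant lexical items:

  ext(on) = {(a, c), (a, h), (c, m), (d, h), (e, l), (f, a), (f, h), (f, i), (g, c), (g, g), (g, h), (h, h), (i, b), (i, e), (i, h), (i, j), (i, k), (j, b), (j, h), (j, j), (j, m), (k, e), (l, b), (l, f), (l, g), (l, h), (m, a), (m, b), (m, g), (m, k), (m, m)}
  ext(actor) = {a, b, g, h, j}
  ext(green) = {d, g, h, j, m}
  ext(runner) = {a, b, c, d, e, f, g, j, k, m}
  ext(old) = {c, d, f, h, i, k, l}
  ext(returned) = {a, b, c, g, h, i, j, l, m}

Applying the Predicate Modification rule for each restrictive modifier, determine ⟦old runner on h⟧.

{d, f}

⟦on h⟧ = {x : ⟨x, h⟩ ∈ ⟦on⟧} = {a, d, f, g, h, i, j, l}
⟦runner⟧ = {a, b, c, d, e, f, g, j, k, m}
… ∩ ⟦on h⟧ = {a, b, c, d, e, f, g, j, k, m} ∩ {a, d, f, g, h, i, j, l} = {a, d, f, g, j}
… ∩ ⟦old⟧ = {a, d, f, g, j} ∩ {c, d, f, h, i, k, l} = {d, f}
So ⟦old runner on h⟧ = {d, f}.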